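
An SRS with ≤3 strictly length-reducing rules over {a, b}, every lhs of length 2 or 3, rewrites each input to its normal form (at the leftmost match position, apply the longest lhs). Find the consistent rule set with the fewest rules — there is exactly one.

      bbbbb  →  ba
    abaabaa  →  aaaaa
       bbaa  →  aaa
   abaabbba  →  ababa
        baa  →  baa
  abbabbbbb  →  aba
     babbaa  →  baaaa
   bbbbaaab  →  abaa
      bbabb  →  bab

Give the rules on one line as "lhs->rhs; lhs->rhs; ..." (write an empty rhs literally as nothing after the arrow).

aab->ba; bb->a

  | bbbbb => abbb => aab => ba
  | abaabaa => abbaaa => aaaaa
  | bbaa => aaa
  | abaabbba => abbabba => aaabba => ababa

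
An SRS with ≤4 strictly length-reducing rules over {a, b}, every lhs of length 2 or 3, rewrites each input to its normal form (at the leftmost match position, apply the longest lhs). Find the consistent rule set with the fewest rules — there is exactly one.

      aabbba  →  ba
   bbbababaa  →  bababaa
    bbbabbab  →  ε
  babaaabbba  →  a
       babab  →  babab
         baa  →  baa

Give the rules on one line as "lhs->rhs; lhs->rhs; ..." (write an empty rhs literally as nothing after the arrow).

  | aabbba => bbba => ba
  | bbbababaa => bababaa
  | bbbabbab => babbab => baab => bb => ε
  | babaaabbba => babbabbba => baabbba => bbbba => bba => a

aaa->ba; aab->b; bb->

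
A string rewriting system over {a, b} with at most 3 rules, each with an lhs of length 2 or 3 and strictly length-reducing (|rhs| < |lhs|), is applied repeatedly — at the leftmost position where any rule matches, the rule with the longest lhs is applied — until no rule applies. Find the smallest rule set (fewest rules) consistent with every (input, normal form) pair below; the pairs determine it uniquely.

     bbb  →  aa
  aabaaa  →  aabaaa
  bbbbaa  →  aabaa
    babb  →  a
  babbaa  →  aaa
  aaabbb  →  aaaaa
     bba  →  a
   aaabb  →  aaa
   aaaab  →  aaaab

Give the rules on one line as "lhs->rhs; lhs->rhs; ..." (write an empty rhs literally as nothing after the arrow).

bab->ab; bb->; bbb->aa

  | bbb => aa
  | aabaaa
  | bbbbaa => aabaa
  | babb => abb => a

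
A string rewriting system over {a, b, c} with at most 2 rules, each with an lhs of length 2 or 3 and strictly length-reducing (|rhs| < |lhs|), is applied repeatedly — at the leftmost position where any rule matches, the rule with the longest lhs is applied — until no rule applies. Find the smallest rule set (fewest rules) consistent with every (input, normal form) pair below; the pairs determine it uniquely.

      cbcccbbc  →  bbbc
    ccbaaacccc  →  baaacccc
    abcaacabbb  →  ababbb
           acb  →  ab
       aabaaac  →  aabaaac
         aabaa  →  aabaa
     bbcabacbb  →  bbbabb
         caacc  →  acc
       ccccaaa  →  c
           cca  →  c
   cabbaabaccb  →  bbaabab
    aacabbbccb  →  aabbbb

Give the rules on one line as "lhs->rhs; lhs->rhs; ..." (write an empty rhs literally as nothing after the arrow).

  | cbcccbbc => bcccbbc => bccbbc => bcbbc => bbbc
  | ccbaaacccc => cbaaacccc => baaacccc
  | abcaacabbb => abacabbb => ababbb
  | acb => ab

ca->; cb->b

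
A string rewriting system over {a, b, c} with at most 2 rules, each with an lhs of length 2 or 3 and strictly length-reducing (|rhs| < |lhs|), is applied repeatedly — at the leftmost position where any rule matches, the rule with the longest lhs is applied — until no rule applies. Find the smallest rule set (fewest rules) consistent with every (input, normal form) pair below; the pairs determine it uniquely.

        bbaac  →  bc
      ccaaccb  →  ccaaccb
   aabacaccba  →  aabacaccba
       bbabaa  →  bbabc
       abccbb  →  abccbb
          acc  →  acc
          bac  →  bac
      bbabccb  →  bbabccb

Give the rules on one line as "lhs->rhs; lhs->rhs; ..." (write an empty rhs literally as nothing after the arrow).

baa->bc; bbc->b

  | bbaac => bbcc => bc
  | ccaaccb
  | aabacaccba
  | bbabaa => bbabc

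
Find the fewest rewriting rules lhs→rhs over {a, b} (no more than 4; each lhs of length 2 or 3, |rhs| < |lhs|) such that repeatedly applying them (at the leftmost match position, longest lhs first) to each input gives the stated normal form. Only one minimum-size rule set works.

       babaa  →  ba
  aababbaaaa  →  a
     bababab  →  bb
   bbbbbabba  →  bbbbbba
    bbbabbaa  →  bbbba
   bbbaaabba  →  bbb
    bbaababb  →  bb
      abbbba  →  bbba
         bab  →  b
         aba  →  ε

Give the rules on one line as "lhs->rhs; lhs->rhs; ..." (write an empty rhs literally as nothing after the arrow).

  | babaa => ba
  | aababbaaaa => aabbaaaa => abaaaa => aaa => aa => a
  | bababab => bbab => bb
  | bbbbbabba => bbbbbba

aa->a; aab->a; ab->; aba->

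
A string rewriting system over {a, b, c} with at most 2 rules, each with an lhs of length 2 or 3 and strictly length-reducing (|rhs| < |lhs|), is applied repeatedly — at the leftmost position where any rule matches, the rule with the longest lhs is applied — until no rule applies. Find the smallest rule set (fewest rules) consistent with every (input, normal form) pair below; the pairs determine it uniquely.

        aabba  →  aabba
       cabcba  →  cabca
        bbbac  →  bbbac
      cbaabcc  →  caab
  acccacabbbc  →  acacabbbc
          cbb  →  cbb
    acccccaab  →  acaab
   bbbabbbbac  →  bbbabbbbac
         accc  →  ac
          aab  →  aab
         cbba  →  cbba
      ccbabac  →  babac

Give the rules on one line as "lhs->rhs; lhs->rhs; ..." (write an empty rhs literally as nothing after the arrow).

  | aabba
  | cabcba => cabca
  | bbbac
  | cbaabcc => caabcc => caab

cba->ca; cc->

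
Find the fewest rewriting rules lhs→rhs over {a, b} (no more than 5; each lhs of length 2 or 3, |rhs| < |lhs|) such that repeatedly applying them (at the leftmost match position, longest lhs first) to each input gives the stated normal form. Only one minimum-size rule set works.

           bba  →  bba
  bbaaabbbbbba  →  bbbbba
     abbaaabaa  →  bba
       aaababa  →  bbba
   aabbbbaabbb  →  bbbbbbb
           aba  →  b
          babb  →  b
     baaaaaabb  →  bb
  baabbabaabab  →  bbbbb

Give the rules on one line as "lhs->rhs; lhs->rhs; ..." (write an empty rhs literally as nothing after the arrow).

  | bba
  | bbaaabbbbbba => babbbbbba => bbbbba
  | abbaaabaa => aaabaa => babaa => bba
  | aaababa => bababa => bbba

aa->b; aba->b; abb->; baa->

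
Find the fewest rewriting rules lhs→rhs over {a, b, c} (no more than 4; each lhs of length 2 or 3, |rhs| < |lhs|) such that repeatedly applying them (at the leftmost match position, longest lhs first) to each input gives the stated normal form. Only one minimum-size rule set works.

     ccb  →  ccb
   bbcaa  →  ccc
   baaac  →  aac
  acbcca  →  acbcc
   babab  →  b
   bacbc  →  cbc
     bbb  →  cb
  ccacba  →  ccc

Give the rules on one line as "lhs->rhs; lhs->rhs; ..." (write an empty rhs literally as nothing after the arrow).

ba->; bb->c; ca->c; caa->cc

  | ccb
  | bbcaa => ccaa => ccc
  | baaac => aac
  | acbcca => acbcc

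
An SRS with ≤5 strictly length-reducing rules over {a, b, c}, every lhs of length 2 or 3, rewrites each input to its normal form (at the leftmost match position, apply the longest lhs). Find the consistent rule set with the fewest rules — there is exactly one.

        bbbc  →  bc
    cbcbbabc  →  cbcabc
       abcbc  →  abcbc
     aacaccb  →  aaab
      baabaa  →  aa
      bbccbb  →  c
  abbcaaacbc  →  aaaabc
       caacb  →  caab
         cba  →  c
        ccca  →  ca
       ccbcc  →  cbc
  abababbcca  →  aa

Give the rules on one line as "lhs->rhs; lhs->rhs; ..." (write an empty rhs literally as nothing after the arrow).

ac->a; ba->; bb->; cc->c

  | bbbc => bc
  | cbcbbabc => cbcabc
  | abcbc
  | aacaccb => aaaccb => aaacb => aaab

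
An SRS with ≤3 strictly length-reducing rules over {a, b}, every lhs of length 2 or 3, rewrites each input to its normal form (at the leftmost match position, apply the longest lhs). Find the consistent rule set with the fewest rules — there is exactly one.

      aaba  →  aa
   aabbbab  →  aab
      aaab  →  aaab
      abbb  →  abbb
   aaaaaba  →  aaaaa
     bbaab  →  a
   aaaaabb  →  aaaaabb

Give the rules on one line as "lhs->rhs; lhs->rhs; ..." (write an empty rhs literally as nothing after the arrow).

ba->; bab->a

  | aaba => aa
  | aabbbab => aabba => aab
  | aaab
  | abbb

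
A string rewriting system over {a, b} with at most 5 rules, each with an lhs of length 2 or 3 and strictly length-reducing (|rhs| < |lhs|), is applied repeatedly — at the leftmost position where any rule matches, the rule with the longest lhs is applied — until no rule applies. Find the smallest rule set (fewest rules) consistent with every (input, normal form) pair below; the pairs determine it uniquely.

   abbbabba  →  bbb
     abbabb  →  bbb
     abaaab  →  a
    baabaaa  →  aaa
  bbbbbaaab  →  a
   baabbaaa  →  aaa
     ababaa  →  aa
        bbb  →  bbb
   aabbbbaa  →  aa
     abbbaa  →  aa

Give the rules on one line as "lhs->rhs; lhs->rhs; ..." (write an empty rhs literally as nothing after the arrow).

  | abbbabba => bbbabba => bbbba => bbb
  | abbabb => bbabb => bbb
  | abaaab => baaab => aaab => a
  | baabaaa => aabaaa => aaa

aab->; ab->b; ba->; baa->aa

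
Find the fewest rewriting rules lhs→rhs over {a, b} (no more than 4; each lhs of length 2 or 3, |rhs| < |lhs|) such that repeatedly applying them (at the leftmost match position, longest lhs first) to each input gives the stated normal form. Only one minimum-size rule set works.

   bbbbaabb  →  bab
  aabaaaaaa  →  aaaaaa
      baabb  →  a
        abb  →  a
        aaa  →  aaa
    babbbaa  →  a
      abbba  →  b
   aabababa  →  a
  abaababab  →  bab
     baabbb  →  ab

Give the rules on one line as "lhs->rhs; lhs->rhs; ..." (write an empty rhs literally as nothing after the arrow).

  | bbbbaabb => bbaabb => aabb => bab
  | aabaaaaaa => baaaaaaa => aaaaaa
  | baabb => abb => a
  | abb => a

aab->ba; aba->b; baa->a; bb->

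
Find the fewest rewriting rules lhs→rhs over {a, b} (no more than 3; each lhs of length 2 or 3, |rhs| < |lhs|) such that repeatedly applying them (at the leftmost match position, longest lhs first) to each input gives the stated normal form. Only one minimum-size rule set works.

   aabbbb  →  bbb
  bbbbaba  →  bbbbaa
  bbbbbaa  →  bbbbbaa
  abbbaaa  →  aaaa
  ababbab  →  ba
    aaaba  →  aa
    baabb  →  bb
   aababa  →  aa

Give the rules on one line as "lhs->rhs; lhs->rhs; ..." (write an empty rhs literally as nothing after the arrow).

aab->; ab->a

  | aabbbb => bbb
  | bbbbaba => bbbbaa
  | bbbbbaa
  | abbbaaa => abbaaa => abaaa => aaaa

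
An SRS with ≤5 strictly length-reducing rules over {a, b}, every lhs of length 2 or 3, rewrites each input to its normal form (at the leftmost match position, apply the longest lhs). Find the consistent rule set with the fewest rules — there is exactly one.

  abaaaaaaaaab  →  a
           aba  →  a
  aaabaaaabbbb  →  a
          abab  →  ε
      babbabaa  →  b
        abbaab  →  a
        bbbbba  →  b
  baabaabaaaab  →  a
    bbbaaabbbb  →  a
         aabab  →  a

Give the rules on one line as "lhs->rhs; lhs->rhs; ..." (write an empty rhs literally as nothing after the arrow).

aa->b; ab->; ba->b; bb->a

  | abaaaaaaaaab => aaaaaaaaab => baaaaaaab => baaaaaab => baaaaab => baaaab => baaab => baab => bab => bb => a
  | aba => a
  | aaabaaaabbbb => babaaaabbbb => bbaaaabbbb => aaaaabbbb => baaabbbb => baabbbb => babbbb => bbbbb => abbb => bb => a
  | abab => ab => ε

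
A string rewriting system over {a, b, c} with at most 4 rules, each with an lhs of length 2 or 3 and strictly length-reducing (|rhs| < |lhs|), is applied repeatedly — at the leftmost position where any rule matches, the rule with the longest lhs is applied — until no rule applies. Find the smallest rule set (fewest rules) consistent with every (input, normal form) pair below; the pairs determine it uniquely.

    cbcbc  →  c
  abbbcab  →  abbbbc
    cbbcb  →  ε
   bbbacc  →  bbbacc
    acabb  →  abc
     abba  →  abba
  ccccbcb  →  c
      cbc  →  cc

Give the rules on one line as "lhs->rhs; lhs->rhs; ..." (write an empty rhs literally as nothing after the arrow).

cab->bc; cb->c; ccb->

  | cbcbc => ccbc => c
  | abbbcab => abbbbc
  | cbbcb => cbcb => ccb => ε
  | bbbacc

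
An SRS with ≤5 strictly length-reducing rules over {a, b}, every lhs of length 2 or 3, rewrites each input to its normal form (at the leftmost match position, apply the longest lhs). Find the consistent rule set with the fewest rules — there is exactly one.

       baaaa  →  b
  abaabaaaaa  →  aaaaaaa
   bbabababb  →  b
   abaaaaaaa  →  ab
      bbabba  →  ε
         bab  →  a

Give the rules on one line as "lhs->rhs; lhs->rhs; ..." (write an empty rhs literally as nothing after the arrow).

  | baaaa => baaa => baa => ba => b
  | abaabaaaaa => ababaaaaa => aaaaaaa
  | bbabababb => bababb => aabb => b
  | abaaaaaaa => abaaaaaa => abaaaaa => abaaaa => abaaa => abaa => aba => ab

aab->; ba->b; bab->a; bba->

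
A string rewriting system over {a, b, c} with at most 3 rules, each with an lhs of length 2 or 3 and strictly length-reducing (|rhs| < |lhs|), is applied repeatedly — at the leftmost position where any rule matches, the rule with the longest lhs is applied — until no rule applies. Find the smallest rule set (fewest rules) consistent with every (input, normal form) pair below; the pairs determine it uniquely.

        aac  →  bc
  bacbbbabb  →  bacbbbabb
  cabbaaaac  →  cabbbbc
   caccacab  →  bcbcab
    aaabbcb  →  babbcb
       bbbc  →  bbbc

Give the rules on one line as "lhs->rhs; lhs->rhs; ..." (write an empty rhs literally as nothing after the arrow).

aa->b; cac->bc

  | aac => bc
  | bacbbbabb
  | cabbaaaac => cabbbaac => cabbbbc
  | caccacab => bccacab => bcbcab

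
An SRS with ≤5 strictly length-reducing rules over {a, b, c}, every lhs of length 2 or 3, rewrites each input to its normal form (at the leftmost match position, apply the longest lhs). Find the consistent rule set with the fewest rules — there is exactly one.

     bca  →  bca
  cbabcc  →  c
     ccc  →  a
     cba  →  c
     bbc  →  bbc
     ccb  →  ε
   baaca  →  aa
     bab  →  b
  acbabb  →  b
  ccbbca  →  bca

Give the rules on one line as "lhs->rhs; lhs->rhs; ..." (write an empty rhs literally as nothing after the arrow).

  | bca
  | cbabcc => cbcc => cba => c
  | ccc => ac => a
  | cba => c

ab->; ac->a; ba->; cc->a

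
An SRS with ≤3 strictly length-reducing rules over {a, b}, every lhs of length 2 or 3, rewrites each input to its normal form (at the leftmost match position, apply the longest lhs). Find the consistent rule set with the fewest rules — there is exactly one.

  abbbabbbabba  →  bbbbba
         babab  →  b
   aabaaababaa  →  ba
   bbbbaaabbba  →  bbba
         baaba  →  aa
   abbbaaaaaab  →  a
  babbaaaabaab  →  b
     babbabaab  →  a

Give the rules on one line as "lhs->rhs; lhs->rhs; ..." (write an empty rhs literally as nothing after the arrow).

aaa->ba; ab->; baa->aa

  | abbbabbbabba => bbabbbabba => bbbbabba => bbbbba
  | babab => bab => b
  | aabaaababaa => aaaababaa => baababaa => aababaa => aabaa => aaa => ba
  | bbbbaaabbba => bbbaaabbba => bbaaabbba => baaabbba => aaabbba => babbba => bbba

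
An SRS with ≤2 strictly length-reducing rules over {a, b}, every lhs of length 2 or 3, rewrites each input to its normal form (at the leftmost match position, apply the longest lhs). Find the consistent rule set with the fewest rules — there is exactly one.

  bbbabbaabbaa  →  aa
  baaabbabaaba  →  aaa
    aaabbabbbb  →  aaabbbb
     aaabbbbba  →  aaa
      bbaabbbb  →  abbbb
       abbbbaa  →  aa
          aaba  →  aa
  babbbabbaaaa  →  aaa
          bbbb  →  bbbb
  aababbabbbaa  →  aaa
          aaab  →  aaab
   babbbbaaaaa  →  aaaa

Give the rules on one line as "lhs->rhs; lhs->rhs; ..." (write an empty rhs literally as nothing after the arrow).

ba->; bba->ba

  | bbbabbaabbaa => bbabbaabbaa => babbaabbaa => bbaabbaa => baabbaa => abbaa => abaa => aa
  | baaabbabaaba => aabbabaaba => aababaaba => aabaaba => aaaba => aaa
  | aaabbabbbb => aaababbbb => aaabbbb
  | aaabbbbba => aaabbbba => aaabbba => aaabba => aaaba => aaa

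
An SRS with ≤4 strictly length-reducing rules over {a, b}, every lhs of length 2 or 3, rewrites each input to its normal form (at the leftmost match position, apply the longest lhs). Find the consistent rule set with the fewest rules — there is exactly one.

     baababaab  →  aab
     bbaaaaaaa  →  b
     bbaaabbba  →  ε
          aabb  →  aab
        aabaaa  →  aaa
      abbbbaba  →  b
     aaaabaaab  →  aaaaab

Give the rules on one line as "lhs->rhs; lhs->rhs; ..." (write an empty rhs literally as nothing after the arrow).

aba->; ba->b; bab->a; bb->b

  | baababaab => bababaab => aabaab => aab
  | bbaaaaaaa => baaaaaaa => baaaaaa => baaaaa => baaaa => baaa => baa => ba => b
  | bbaaabbba => baaabbba => baabbba => babbba => abba => aba => ε
  | aabb => aab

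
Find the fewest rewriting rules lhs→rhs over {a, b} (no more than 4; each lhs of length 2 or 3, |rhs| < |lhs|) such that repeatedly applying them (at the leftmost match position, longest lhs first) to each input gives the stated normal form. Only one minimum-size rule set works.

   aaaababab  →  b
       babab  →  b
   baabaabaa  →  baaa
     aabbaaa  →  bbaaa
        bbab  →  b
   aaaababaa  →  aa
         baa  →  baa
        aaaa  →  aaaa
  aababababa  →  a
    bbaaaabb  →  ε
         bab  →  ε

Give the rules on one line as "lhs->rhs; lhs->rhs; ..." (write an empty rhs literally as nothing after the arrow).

aab->b; ab->b; bab->; bbb->ba

  | aaaababab => aababab => babab => ab => b
  | babab => ab => b
  | baabaabaa => bbaabaa => bbbaa => baaa
  | aabbaaa => bbaaa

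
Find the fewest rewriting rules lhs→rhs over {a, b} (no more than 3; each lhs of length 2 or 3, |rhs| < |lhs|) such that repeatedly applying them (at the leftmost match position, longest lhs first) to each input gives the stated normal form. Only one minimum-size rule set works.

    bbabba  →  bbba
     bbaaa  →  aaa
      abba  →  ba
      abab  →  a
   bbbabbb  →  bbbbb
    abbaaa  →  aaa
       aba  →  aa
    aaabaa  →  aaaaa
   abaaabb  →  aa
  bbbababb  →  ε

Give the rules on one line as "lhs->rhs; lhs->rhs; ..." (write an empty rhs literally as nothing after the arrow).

  | bbabba => bbba
  | bbaaa => baaa => aaa
  | abba => ba
  | abab => aab => a

ab->; aba->aa; baa->aa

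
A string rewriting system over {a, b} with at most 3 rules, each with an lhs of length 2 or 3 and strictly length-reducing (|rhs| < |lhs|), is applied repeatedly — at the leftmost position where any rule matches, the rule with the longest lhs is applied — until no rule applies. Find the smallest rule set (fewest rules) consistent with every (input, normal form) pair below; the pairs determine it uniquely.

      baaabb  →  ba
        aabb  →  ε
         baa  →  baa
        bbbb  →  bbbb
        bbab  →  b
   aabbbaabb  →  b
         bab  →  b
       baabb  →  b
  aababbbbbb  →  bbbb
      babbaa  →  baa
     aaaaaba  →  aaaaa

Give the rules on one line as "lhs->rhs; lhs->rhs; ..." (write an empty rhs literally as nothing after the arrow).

  | baaabb => baab => ba
  | aabb => ab => ε
  | baa
  | bbbb

ab->; bba->ba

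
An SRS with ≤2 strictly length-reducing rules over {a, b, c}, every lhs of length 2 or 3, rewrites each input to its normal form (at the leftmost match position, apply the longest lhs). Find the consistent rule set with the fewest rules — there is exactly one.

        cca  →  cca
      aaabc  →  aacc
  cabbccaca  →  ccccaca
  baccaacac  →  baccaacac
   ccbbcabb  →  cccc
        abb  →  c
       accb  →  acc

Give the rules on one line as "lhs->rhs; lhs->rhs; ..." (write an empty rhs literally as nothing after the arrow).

  | cca
  | aaabc => aacc
  | cabbccaca => ccbccaca => ccccaca
  | baccaacac

ab->c; cb->c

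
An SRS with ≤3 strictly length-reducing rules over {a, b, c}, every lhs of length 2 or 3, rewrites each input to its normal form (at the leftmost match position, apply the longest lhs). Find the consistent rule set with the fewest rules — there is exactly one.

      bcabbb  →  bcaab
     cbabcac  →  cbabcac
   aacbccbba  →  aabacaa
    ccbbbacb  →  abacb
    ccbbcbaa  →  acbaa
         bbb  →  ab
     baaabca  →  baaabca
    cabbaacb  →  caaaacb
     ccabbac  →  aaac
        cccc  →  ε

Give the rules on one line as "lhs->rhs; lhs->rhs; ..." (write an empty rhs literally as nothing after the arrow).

bb->a; cbc->ba; cc->

  | bcabbb => bcaab
  | cbabcac
  | aacbccbba => aabacbba => aabacaa
  | ccbbbacb => bbbacb => abacb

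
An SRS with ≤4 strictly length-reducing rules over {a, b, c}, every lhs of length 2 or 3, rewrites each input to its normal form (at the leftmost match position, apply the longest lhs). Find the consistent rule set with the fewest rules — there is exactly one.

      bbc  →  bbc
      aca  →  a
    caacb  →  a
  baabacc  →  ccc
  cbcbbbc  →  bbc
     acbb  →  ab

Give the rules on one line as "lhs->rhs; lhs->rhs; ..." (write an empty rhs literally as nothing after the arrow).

  | bbc
  | aca => a
  | caacb => acb => a
  | baabacc => cabacc => bacc => ccc

ba->c; ca->; cb->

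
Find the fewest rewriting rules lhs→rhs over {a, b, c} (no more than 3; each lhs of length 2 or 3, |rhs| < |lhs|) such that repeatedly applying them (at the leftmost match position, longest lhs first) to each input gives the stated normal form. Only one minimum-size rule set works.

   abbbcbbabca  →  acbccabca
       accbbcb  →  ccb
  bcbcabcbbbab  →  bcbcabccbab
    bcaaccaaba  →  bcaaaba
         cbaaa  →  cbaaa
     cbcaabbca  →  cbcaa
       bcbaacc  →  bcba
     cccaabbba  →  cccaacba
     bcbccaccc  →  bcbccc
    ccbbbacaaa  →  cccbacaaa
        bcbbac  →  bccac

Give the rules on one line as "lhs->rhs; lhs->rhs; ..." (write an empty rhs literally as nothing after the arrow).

acc->; bb->c

  | abbbcbbabca => acbcbbabca => acbccabca
  | accbbcb => bbcb => ccb
  | bcbcabcbbbab => bcbcabccbab
  | bcaaccaaba => bcaaaba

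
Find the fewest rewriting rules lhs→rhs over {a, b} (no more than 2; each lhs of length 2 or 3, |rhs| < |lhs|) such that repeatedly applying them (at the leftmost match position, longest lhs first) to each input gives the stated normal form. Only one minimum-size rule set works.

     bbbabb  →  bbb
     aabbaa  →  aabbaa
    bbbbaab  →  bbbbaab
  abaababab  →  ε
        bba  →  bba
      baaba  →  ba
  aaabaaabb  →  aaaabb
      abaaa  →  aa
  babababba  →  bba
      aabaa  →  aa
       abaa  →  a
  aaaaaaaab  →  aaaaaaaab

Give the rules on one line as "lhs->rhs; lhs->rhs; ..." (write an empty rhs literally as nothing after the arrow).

aba->; bab->

  | bbbabb => bbb
  | aabbaa
  | bbbbaab
  | abaababab => ababab => bab => ε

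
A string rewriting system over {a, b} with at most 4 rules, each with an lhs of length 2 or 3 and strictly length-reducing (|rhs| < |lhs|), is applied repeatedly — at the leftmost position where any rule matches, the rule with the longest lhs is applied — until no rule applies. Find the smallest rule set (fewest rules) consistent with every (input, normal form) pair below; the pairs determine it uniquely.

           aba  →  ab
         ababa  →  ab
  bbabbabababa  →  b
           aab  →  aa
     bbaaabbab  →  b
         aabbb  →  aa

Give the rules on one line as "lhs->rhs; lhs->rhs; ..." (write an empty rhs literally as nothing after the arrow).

  | aba => ab
  | ababa => abba => aba => ab
  | bbabbabababa => babbabababa => bbbabababa => bbabababa => babababa => bbababa => bababa => bbaba => baba => bba => ba => b
  | aab => aa

aab->aa; ba->b; bb->b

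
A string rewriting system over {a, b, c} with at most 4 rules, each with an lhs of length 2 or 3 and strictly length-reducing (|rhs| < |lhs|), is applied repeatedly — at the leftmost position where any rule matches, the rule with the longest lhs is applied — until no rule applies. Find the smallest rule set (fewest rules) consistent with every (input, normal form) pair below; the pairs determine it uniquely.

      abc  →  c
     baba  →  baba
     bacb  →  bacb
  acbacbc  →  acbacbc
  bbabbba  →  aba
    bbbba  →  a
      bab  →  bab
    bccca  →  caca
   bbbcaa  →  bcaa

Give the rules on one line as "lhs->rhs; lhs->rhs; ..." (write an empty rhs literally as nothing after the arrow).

  | abc => c
  | baba
  | bacb
  | acbacbc

abc->c; bb->; bcc->ca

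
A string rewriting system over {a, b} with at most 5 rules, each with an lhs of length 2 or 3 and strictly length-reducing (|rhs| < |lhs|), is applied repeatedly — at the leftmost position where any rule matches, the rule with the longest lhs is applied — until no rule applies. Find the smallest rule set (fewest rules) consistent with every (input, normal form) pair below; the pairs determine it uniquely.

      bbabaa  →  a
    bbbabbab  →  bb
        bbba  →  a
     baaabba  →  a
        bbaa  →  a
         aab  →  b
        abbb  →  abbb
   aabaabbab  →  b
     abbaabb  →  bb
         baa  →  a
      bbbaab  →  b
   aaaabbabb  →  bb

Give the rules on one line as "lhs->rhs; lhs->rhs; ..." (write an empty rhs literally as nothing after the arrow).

  | bbabaa => baa => aa => a
  | bbbabbab => bbbab => bb
  | bbba => bba => ba => a
  | baaabba => aaabba => aabba => bba => ba => a

aa->a; aab->b; ba->a; bab->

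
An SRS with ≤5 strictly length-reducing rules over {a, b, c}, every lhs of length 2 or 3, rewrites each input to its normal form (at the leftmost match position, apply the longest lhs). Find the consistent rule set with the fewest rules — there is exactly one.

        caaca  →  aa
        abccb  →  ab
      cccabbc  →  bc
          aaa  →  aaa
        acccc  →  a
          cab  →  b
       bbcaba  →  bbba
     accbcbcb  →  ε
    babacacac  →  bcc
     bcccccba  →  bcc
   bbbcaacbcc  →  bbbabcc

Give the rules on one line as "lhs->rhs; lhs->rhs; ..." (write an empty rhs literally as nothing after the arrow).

aba->c; ac->a; ca->; cb->a

  | caaca => aca => aa
  | abccb => abca => ab
  | cccabbc => ccbbc => cabc => bc
  | aaa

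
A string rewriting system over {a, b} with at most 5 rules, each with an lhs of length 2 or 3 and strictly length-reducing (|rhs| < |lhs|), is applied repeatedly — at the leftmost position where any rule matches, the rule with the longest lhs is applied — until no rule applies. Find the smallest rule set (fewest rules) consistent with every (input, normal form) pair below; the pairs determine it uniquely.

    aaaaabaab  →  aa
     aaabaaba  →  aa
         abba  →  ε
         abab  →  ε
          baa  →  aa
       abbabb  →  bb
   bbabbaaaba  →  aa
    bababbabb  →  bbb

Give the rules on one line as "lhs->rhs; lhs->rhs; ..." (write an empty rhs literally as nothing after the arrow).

  | aaaaabaab => aaabaaab => abaaaab => aaaab => aaba => baa => aa
  | aaabaaba => abaaaba => aaaba => abaa => aa
  | abba => ba => ε
  | abab => ab => ε

aab->ba; ab->; ba->; baa->aa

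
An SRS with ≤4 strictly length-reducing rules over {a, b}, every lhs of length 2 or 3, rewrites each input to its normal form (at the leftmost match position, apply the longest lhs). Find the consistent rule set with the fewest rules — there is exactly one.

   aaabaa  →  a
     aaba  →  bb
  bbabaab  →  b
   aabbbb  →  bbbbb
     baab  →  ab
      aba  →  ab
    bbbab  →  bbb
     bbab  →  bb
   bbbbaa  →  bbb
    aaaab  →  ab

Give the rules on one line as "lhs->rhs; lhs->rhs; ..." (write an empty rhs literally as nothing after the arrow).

aa->b; ba->b; baa->a; bab->b

  | aaabaa => babaa => baa => a
  | aaba => bba => bb
  | bbabaab => bbaab => bab => b
  | aabbbb => bbbbb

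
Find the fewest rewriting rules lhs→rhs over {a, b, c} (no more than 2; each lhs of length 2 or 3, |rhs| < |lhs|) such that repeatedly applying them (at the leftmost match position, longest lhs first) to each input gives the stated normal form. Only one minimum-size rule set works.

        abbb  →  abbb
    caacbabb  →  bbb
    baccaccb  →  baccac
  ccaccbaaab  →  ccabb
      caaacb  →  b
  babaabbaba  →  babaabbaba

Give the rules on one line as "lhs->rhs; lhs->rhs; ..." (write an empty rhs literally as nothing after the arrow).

aaa->bb; cb->

  | abbb
  | caacbabb => caaabb => cbbbb => bbb
  | baccaccb => baccac
  | ccaccbaaab => ccacaaab => ccacbbb => ccabb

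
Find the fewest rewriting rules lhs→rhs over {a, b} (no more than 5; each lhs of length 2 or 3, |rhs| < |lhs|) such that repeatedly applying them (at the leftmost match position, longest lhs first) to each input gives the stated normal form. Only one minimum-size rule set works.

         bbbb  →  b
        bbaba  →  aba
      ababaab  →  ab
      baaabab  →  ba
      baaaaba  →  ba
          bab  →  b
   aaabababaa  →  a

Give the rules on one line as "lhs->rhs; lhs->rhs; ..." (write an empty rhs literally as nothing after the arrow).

aa->b; aab->ab; bab->aa; bb->a

  | bbbb => abb => aa => b
  | bbaba => aaba => aba
  | ababaab => aaaaab => baaab => bbab => aab => ab
  | baaabab => bbabab => aabab => abab => aaa => ba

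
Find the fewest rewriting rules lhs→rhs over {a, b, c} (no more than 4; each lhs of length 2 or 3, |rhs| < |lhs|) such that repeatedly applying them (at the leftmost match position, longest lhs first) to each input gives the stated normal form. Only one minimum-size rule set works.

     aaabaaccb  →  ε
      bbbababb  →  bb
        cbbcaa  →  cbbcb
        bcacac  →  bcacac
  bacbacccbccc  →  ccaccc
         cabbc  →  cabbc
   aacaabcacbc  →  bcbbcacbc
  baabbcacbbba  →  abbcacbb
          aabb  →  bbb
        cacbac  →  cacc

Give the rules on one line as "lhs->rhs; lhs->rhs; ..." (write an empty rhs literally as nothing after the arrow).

aa->b; ba->; bab->; ccb->a

  | aaabaaccb => babaaccb => aaccb => bccb => ba => ε
  | bbbababb => bbabb => bb
  | cbbcaa => cbbcb
  | bcacac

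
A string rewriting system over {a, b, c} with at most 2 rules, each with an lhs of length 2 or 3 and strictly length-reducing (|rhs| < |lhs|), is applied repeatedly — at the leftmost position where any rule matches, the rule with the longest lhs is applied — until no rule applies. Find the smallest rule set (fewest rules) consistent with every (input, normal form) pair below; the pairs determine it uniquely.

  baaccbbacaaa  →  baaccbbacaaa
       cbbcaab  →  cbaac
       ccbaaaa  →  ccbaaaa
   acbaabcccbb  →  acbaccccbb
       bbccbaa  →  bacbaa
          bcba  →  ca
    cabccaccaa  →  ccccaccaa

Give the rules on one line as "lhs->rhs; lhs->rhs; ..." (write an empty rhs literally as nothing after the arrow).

  | baaccbbacaaa
  | cbbcaab => cbaaab => cbaac
  | ccbaaaa
  | acbaabcccbb => acbaccccbb

ab->c; bc->a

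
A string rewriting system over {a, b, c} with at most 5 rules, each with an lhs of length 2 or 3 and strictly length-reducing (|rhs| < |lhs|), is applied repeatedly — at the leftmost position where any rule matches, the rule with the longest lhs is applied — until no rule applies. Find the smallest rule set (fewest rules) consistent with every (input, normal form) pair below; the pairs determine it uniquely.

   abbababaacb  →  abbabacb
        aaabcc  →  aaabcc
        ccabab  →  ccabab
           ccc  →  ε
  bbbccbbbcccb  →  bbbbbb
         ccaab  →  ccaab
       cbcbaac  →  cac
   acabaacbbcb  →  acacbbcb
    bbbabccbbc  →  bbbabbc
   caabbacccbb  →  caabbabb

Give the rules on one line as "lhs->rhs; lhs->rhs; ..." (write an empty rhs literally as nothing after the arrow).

baa->; cbc->ca; ccb->; ccc->

  | abbababaacb => abbabacb
  | aaabcc
  | ccabab
  | ccc => ε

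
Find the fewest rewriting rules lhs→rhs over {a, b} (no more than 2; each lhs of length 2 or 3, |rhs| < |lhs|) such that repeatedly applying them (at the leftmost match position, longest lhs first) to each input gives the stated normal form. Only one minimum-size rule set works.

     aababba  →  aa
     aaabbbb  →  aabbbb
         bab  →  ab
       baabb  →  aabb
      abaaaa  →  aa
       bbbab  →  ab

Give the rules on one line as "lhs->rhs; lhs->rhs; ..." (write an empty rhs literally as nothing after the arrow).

aaa->aa; ba->a

  | aababba => aaabba => aabba => aaba => aaa => aa
  | aaabbbb => aabbbb
  | bab => ab
  | baabb => aabb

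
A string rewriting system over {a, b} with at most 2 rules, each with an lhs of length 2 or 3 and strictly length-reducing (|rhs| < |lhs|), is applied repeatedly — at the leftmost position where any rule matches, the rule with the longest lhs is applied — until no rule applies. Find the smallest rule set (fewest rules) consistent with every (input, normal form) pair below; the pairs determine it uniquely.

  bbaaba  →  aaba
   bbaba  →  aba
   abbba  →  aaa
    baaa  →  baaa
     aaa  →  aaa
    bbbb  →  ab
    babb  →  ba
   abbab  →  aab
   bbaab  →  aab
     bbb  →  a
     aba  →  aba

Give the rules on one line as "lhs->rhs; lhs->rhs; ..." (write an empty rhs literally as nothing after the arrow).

bb->; bbb->a

  | bbaaba => aaba
  | bbaba => aba
  | abbba => aaa
  | baaa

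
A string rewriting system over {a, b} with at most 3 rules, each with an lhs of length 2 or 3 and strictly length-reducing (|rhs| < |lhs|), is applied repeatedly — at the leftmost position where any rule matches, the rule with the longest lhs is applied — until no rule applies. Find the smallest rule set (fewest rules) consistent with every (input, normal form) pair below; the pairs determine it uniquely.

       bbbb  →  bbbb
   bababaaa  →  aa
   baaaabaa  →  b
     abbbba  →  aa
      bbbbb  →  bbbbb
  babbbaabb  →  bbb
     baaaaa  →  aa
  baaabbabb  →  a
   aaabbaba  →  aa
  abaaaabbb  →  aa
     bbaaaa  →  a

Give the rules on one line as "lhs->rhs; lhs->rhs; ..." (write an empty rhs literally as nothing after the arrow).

  | bbbb
  | bababaaa => ababaaa => aabaaa => aaaaa => baa => aa
  | baaaabaa => aaaabaa => babaa => abaa => aaa => b
  | abbbba => abbba => abba => aba => aa

aaa->b; ab->a; ba->a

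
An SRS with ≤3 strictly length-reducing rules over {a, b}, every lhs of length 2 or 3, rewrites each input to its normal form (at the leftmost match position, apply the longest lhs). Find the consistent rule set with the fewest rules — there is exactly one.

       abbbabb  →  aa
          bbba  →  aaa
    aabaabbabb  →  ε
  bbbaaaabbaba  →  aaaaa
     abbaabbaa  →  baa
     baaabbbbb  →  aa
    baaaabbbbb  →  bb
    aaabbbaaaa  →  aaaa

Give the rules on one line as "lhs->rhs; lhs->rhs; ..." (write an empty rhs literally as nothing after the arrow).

  | abbbabb => bbabb => bbb => aa
  | bbba => aaa
  | aabaabbabb => aaabbabb => aababb => aabb => ab => ε
  | bbbaaaabbaba => aaaaaabbaba => aaaaababa => aaaaaba => aaaaa

ab->; bbb->aa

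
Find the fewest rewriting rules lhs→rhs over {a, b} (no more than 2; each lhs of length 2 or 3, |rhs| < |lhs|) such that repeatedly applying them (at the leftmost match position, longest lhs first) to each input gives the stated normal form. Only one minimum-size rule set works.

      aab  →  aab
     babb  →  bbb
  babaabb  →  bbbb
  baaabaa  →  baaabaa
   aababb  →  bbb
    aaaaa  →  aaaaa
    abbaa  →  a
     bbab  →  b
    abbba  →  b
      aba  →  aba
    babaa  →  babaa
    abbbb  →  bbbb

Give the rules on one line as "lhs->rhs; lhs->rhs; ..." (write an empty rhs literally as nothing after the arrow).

abb->bb; bba->

  | aab
  | babb => bbb
  | babaabb => bababb => babbb => bbbb
  | baaabaa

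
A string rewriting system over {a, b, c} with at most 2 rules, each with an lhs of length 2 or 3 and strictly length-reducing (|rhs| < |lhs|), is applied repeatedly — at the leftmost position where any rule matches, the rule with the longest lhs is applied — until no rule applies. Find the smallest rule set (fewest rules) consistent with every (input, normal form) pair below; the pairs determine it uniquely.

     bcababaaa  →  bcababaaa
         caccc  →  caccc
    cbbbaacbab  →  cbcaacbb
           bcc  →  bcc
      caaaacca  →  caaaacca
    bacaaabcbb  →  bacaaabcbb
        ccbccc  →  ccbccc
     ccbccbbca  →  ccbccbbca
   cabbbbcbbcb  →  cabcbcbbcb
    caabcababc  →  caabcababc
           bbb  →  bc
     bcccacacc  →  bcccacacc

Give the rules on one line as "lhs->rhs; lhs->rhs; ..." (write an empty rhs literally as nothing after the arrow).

bbb->bc; cba->cb

  | bcababaaa
  | caccc
  | cbbbaacbab => cbcaacbab => cbcaacbb
  | bcc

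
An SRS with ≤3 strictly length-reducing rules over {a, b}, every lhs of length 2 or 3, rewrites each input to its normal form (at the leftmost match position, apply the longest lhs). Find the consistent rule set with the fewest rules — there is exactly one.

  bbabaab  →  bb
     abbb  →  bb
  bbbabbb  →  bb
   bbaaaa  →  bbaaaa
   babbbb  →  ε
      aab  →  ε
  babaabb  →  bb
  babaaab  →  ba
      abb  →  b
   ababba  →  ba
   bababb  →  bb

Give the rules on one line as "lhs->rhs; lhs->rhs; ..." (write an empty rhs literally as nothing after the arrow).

aab->; ab->; bbb->a

  | bbabaab => bbaab => bb
  | abbb => bb
  | bbbabbb => aabbb => bb
  | bbaaaa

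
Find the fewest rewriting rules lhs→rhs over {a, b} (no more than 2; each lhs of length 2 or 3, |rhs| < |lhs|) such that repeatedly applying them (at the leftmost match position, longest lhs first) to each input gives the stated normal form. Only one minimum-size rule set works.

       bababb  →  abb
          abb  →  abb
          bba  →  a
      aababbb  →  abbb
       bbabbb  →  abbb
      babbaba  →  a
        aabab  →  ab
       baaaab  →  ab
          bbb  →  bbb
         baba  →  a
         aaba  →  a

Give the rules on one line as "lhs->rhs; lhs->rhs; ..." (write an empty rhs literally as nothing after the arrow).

aa->a; ba->a

  | bababb => ababb => aabb => abb
  | abb
  | bba => ba => a
  | aababbb => ababbb => aabbb => abbb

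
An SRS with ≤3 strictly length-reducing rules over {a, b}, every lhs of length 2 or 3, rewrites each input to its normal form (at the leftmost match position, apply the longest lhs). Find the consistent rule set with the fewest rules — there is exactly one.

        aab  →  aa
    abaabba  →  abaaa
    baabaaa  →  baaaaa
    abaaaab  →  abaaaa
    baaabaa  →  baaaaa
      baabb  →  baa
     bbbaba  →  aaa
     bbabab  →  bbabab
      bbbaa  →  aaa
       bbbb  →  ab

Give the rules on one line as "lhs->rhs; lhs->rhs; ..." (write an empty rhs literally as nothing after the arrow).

  | aab => aa
  | abaabba => abaaba => abaaa
  | baabaaa => baaaaa
  | abaaaab => abaaaa

aab->aa; bbb->a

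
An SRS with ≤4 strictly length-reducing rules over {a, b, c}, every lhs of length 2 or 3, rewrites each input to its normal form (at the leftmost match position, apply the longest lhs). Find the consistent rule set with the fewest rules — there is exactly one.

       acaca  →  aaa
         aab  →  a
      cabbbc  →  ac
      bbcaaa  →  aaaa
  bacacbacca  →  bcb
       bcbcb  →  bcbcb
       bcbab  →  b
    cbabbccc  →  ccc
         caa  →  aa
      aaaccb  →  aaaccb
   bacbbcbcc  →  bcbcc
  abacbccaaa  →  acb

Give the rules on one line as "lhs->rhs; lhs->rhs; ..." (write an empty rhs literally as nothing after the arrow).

ab->; ba->b; bb->a; ca->a

  | acaca => aaca => aaa
  | aab => a
  | cabbbc => abbbc => bbc => ac
  | bbcaaa => acaaa => aaaa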